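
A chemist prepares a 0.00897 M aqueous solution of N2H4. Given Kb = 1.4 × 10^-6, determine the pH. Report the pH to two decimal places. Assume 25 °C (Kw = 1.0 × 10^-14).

pH = 10.05

N2H4 + H2O ⇌ N2H5+ + OH-
Kb = [OH-]²/(0.00897 − [OH-]) = 1.4 × 10^-6
Assume [OH-] ≪ 0.00897: [OH-] ≈ √(1.4 × 10^-6 × 0.00897) = 1.12 × 10^-4 M
pOH = −log(1.12 × 10^-4) = 3.95; pH = 14.00 − 3.95 = 10.05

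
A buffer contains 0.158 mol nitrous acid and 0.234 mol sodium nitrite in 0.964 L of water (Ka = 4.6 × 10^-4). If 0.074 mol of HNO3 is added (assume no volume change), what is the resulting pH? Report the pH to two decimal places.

pH = 3.18

Added H+ converts NO2- to HNO2: HNO2 → 0.232 mol, NO2- → 0.16 mol.
pKa = −log(4.6 × 10^-4) = 3.337
pH = pKa + log([A⁻]/[HA]) = 3.337 + log(0.16/0.232) = 3.337 -0.161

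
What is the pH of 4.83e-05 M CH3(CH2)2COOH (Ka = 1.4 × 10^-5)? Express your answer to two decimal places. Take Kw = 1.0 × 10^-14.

pH = 4.70

CH3(CH2)2COOH ⇌ CH3(CH2)2COO- + H+
Ka = [H+]²/(4.83e-05 − [H+]) = 1.4 × 10^-5
The 5% rule fails; solving [H+]² + Ka·[H+] − Ka·C₀ = 0 exactly:
[H+] = (−Ka + √(Ka² + 4·Ka·C₀))/2 = 1.99 × 10^-5 M
pH = −log(1.99 × 10^-5) = 4.70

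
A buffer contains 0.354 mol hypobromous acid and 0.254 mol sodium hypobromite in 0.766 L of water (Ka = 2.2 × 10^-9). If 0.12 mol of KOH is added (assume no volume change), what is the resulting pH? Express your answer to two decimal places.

After neutralization: n(HOBr) = 0.234 mol, n(OBr-) = 0.374 mol.
pKa = −log(2.2 × 10^-9) = 8.658
pH = pKa + log([A⁻]/[HA]) = 8.658 + log(0.374/0.234) = 8.658 +0.204

pH = 8.86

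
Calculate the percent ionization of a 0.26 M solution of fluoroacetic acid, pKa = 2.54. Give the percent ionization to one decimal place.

FCH2COOH ⇌ FCH2COO- + H+; let x = [H+] at equilibrium.
Ka = 10^(−2.54) = 2.88 × 10^-3
Ka = x²/(C₀ − x); solving the quadratic gives x = 2.60 × 10^-2 M.
Fraction ionized = 2.60 × 10^-2 / 0.26 = 0.1000 → 10.0%

10.0%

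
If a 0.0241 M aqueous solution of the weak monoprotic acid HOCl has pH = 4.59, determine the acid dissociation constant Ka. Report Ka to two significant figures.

[H+] = 10^(-4.59) = 2.57 × 10^-5 M
At equilibrium [HA] = 0.0241 − 2.57 × 10^-5 = 2.41 × 10^-2 M
Ka = [H+][A-]/[HA] = (2.57 × 10^-5)² / 2.41 × 10^-2 = 2.7 × 10^-8

Ka = 2.7 × 10^-8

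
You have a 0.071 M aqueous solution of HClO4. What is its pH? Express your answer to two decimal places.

HClO4 is a strong acid and dissociates completely, so [H+] = 0.071 M.
pH = -log(0.071) = 1.15

pH = 1.15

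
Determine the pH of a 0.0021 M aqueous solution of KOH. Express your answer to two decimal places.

pH = 11.32

KOH is a strong base; [OH-] = 0.0021 M.
pOH = -log(0.0021) = 2.68
pH = 14.00 - 2.68 = 11.32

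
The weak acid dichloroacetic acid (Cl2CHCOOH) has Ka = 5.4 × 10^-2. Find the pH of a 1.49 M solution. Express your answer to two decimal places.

pH = 0.59

Cl2CHCOOH ⇌ Cl2CHCOO- + H+
From the ICE table, Ka = [H+]²/(1.49 − [H+]) = 5.4 × 10^-2.
Here C₀/Ka ≈ 27.6, so the small-[H+] approximation fails. Use the quadratic:
[H+] = (−Ka + √(Ka² + 4·Ka·C₀))/2 = 2.58 × 10^-1 M
pH = −log[H+] = −log(2.58 × 10^-1) = 0.59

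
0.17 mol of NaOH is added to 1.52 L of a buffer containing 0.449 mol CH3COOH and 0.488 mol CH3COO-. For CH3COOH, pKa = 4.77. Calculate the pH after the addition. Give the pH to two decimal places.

pH = 5.14

OH- converts CH3COOH to CH3COO-: CH3COOH → 0.279 mol, CH3COO- → 0.658 mol.
Henderson–Hasselbalch with mole ratio 0.658/0.279: pH = 4.77 + (+0.373)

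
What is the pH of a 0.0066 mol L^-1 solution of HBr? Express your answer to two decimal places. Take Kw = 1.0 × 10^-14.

HBr is a strong acid and dissociates completely, so [H+] = 0.0066 M.
pH = -log(0.0066) = 2.18

pH = 2.18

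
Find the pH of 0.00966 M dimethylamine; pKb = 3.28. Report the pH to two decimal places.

pH = 11.30

(CH3)2NH + H2O ⇌ (CH3)2NH2+ + OH-
Kb = 10^(−3.28) = 5.25 × 10^-4
Kb = [OH-]²/(0.00966 − [OH-]) = 5.25 × 10^-4
Here C₀/Kb ≈ 18.4, so the small-[OH-] approximation fails. Use the quadratic:
[OH-] = [−0.000525 + √(0.000525² + 2.03e-05)]/2 = 2.00 × 10^-3 M
pOH = −log(2.00 × 10^-3) = 2.70; pH = 14.00 − 2.70 = 11.30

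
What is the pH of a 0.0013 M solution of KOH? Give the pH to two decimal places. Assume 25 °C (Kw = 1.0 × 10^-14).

pH = 11.11

KOH is a strong base; [OH-] = 0.0013 M.
pOH = -log(0.0013) = 2.89
pH = 14.00 - 2.89 = 11.11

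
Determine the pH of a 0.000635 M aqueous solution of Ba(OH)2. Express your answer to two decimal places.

Ba(OH)2 is a strong base (each formula unit releases 2 OH-); [OH-] = 0.00127 M.
pOH = -log(0.00127) = 2.90
pH = 14.00 - 2.90 = 11.10

pH = 11.10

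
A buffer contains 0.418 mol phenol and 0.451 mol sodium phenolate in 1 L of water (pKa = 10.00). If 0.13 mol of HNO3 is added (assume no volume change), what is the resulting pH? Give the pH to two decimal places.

Added H+ converts C6H5O- to C6H5OH: C6H5OH → 0.548 mol, C6H5O- → 0.321 mol.
pH = pKa + log([A⁻]/[HA]) = 10.00 + log(0.321/0.548) = 10.00 -0.232

pH = 9.77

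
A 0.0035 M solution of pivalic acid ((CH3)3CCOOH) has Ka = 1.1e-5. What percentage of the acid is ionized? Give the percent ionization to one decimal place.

5.5%

(CH3)3CCOOH ⇌ (CH3)3CCOO- + H+; let x = [H+] at equilibrium.
Ka = x²/(C₀ − x); solving the quadratic gives x = 1.91 × 10^-4 M.
Fraction ionized = 1.91 × 10^-4 / 0.0035 = 0.0546 → 5.5%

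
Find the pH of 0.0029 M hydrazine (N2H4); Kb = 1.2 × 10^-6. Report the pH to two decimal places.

N2H4 + H2O ⇌ N2H5+ + OH-
Kb = x²/(0.0029 − x) = 1.2 × 10^-6
Since Kb ≪ C₀, x ≈ √(Kb·C₀) = 5.90 × 10^-5 M.
pOH = 4.23, so pH = 14.00 − pOH = 9.77

pH = 9.77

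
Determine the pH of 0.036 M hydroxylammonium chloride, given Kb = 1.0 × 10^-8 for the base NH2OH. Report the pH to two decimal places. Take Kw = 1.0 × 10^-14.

pH = 3.72

NH3OH+ is the conjugate acid of the weak base NH2OH.
Ka = Kw/Kb = 1.0×10^-14 / 1.0 × 10^-8 = 1.00 × 10^-6
Ka = [H+]²/(0.036 − [H+]) = 1.00 × 10^-6
Since Ka ≪ C₀, [H+] ≈ √(Ka·C₀) = 1.90 × 10^-4 M.
([H+]/C₀ = 0.53% < 5%, so the approximation holds.)
pH = −log[H+] = −log(1.90 × 10^-4) = 3.72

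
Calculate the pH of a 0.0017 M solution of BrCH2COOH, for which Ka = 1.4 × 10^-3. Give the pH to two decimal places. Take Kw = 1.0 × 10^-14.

pH = 3.00

BrCH2COOH ⇌ BrCH2COO- + H+
From the ICE table, Ka = x²/(0.0017 − x) = 1.4 × 10^-3.
The 5% rule fails; solving x² + Ka·x − Ka·C₀ = 0 exactly:
x = (−Ka + √(Ka² + 4·Ka·C₀))/2 = 9.94 × 10^-4 M
pH = −log[H+] = −log(9.94 × 10^-4) = 3.00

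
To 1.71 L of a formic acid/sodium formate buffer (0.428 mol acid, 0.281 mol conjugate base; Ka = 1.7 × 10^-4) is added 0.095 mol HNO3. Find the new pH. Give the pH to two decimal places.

pH = 3.32

Added H+ converts HCOO- to HCOOH: HCOOH → 0.523 mol, HCOO- → 0.186 mol.
pKa = −log(1.7 × 10^-4) = 3.770
Henderson–Hasselbalch with mole ratio 0.186/0.523: pH = 3.770 + (-0.449)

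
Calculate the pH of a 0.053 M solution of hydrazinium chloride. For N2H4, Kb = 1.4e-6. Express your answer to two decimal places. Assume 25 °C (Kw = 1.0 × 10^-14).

N2H5+ is the conjugate acid of the weak base N2H4.
Ka = Kw/Kb = 1.0×10^-14 / 1.4 × 10^-6 = 7.14 × 10^-9
Ka = x²/(0.053 − x) = 7.14 × 10^-9
Since Ka ≪ C₀, x ≈ √(Ka·C₀) = 1.95 × 10^-5 M.
Check: 0.037% ionized — well under 5%, approximation valid.
pH = −log[H+] = −log(1.95 × 10^-5) = 4.71

pH = 4.71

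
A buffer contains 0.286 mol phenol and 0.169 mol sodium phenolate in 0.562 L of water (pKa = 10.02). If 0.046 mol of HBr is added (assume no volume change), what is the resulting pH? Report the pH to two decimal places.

Added H+ converts C6H5O- to C6H5OH: C6H5OH → 0.332 mol, C6H5O- → 0.123 mol.
Henderson–Hasselbalch with mole ratio 0.123/0.332: pH = 10.02 + (-0.431)

pH = 9.59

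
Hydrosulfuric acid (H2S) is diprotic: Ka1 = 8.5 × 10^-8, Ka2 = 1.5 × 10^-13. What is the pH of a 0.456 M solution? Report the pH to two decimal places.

Ka1 ≫ Ka2, so treat the first dissociation as the only significant source of H+.
Ka1 = x²/(0.456 − x) = 8.5 × 10^-8
x ≈ √(8.5 × 10^-8 × 0.456) = 1.97 × 10^-4 M
pH = −log(1.97 × 10^-4) = 3.71

pH = 3.71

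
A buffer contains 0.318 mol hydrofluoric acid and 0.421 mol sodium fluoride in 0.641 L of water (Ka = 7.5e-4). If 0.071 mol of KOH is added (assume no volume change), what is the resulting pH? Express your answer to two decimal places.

pH = 3.42

OH- converts HF to F-: HF → 0.247 mol, F- → 0.492 mol.
pKa = −log(7.5 × 10^-4) = 3.125
pH = pKa + log(n_F-/n_HF) = 3.125 + log(0.492/0.247) = 3.125 + (+0.299)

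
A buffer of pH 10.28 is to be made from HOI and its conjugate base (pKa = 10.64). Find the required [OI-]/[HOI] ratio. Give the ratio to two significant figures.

ratio = 0.44

pH = pKa + log(r) ⇒ log(r) = 10.28 − 10.64 = -0.36
r = [OI-]/[HOI] = 10^(-0.36) = 0.437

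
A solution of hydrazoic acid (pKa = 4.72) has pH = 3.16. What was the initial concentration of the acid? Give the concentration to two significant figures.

[H+] = 10^(-3.16) = 6.92 × 10^-4 M = x
Ka = 10^(−4.72) = 1.91 × 10^-5
Ka = x²/(C₀ − x) ⇒ C₀ = x + x²/Ka
C₀ = 6.92 × 10^-4 + (6.92 × 10^-4)²/(1.91 × 10^-5) = 2.58 × 10^-2 M

C₀ = 2.6 × 10^-2 M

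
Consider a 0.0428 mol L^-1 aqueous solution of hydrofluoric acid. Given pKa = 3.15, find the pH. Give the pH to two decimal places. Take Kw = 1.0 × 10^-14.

pH = 2.29

HF ⇌ F- + H+
Ka = 10^(−3.15) = 7.08 × 10^-4
Ka = [H+]²/(0.0428 − [H+]) = 7.08 × 10^-4
[H+] is not negligible relative to C₀; solve [H+]² + 0.000708·[H+] − 3.03e-05 = 0.
[H+] = [−0.000708 + √(0.000708² + 0.000121)]/2 = 5.16 × 10^-3 M
pH = −log[H+] = −log(5.16 × 10^-3) = 2.29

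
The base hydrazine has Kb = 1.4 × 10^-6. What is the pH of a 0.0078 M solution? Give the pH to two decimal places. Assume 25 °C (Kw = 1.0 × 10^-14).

N2H4 + H2O ⇌ N2H5+ + OH-
Kb = [OH-]²/(0.0078 − [OH-]) = 1.4 × 10^-6
Neglecting [OH-] in the denominator: [OH-] = √(1.4 × 10^-6 × 0.0078) = 1.04 × 10^-4 M
Check: 1.3% ionized — well under 5%, approximation valid.
pOH = 3.98, so pH = 14.00 − pOH = 10.02

pH = 10.02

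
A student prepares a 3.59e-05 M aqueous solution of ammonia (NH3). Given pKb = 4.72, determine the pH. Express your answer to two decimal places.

NH3 + H2O ⇌ NH4+ + OH-
Kb = 10^(−4.72) = 1.91 × 10^-5
From the ICE table, Kb = x²/(3.59e-05 − x) = 1.91 × 10^-5.
x is not negligible relative to C₀; solve x² + 1.91e-05·x − 6.86e-10 = 0.
x = (−Kb + √(Kb² + 4·Kb·C₀))/2 = 1.83 × 10^-5 M
pOH = −log(1.83 × 10^-5) = 4.74; pH = 14.00 − 4.74 = 9.26

pH = 9.26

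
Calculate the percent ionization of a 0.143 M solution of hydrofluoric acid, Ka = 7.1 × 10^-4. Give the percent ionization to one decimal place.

6.8%

HF ⇌ F- + H+; let x = [H+] at equilibrium.
Solve x² + 0.00071x − 0.000102 = 0 → x = 9.73 × 10^-3 M
% ionization = x/C₀ × 100% = 9.73 × 10^-3/0.143 × 100% = 6.8%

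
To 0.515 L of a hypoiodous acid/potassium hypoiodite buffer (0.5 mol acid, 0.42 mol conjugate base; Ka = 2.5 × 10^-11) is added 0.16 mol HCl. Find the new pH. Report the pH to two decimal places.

Added H+ converts OI- to HOI: HOI → 0.66 mol, OI- → 0.26 mol.
pKa = −log(2.5 × 10^-11) = 10.602
Henderson–Hasselbalch with mole ratio 0.26/0.66: pH = 10.602 + (-0.405)

pH = 10.20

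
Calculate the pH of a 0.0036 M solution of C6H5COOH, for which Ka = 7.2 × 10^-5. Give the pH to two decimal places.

pH = 3.32

C6H5COOH ⇌ C6H5COO- + H+
From the ICE table, Ka = x²/(0.0036 − x) = 7.2 × 10^-5.
The 5% rule fails; solving x² + Ka·x − Ka·C₀ = 0 exactly:
x = [−7.2e-05 + √(7.2e-05² + 1.04e-06)]/2 = 4.74 × 10^-4 M
pH = −log(4.74 × 10^-4) = 3.32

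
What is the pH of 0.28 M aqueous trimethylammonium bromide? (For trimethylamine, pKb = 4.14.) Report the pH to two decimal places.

pH = 5.21

(CH3)3NH+ is the conjugate acid of the weak base (CH3)3N.
Kb = 10^(−4.14) = 7.24 × 10^-5
Ka = Kw/Kb = 1.0×10^-14 / 7.24 × 10^-5 = 1.38 × 10^-10
Ka = [H+]²/(0.28 − [H+]) = 1.38 × 10^-10
Neglecting [H+] in the denominator: [H+] = √(1.38 × 10^-10 × 0.28) = 6.22 × 10^-6 M
Check: 0.0022% ionized — well under 5%, approximation valid.
pH = −log[H+] = −log(6.22 × 10^-6) = 5.21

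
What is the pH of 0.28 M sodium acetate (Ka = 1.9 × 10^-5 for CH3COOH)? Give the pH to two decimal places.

pH = 9.08

CH3COO- is the conjugate base of the weak acid CH3COOH.
Kb = Kw/Ka = 1.0×10^-14 / 1.9 × 10^-5 = 5.26 × 10^-10
Kb = x²/(0.28 − x) = 5.26 × 10^-10
Since Kb ≪ C₀, x ≈ √(Kb·C₀) = 1.21 × 10^-5 M.
(x/C₀ = 0.0043% < 5%, so the approximation holds.)
pOH = 4.92, so pH = 14.00 − pOH = 9.08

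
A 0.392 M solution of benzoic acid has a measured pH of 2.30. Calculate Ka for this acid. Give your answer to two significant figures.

[H+] = 10^(-2.30) = 5.01 × 10^-3 M
At equilibrium [HA] = 0.392 − 5.01 × 10^-3 = 3.87 × 10^-1 M
Ka = [H+][A-]/[HA] = (5.01 × 10^-3)² / 3.87 × 10^-1 = 6.5 × 10^-5

Ka = 6.5 × 10^-5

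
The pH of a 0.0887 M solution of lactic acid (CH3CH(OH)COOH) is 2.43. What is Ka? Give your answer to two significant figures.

[H+] = 10^(-2.43) = 3.72 × 10^-3 M
At equilibrium [HA] = 0.0887 − 3.72 × 10^-3 = 8.50 × 10^-2 M
Ka = [H+][A-]/[HA] = (3.72 × 10^-3)² / 8.50 × 10^-2 = 1.6 × 10^-4

Ka = 1.6 × 10^-4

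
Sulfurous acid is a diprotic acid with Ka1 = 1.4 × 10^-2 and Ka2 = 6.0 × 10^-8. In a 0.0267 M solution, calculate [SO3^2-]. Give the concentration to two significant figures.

6.0 × 10^-8 M

First ionization gives [H+] ≈ [HSO3-] = 1.36 × 10^-2 M.
Second step: Ka2 = [H+][SO3^2-]/[HSO3-] ≈ [SO3^2-] (since [H+] ≈ [HSO3-]).
So [SO3^2-] ≈ Ka2.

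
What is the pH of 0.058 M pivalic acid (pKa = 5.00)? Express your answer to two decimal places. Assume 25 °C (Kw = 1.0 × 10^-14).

pH = 3.12

(CH3)3CCOOH ⇌ (CH3)3CCOO- + H+
Ka = 10^(−5.00) = 1.00 × 10^-5
Let x = [H+] at equilibrium. Ka = x²/(0.058 − x).
Neglecting x in the denominator: x = √(1.00 × 10^-5 × 0.058) = 7.62 × 10^-4 M
(x/C₀ = 1.3% < 5%, so the approximation holds.)
pH = −log(7.62 × 10^-4) = 3.12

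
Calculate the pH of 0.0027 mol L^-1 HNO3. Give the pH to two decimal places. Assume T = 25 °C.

HNO3 is a strong acid and dissociates completely, so [H+] = 0.0027 M.
pH = -log(0.0027) = 2.57

pH = 2.57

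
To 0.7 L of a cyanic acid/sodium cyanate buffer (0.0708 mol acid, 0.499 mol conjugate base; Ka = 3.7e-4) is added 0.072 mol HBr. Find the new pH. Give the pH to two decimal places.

Added H+ converts OCN- to HOCN: HOCN → 0.143 mol, OCN- → 0.427 mol.
pKa = −log(3.7 × 10^-4) = 3.432
pH = pKa + log(n_OCN-/n_HOCN) = 3.432 + log(0.427/0.143) = 3.432 + (+0.475)

pH = 3.91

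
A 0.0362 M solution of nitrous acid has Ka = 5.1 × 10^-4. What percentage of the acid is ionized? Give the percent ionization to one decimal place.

11.2%

HNO2 ⇌ NO2- + H+; let x = [H+] at equilibrium.
Solve x² + 0.00051x − 1.85e-05 = 0 → x = 4.05 × 10^-3 M
% ionization = x/C₀ × 100% = 4.05 × 10^-3/0.0362 × 100% = 11.2%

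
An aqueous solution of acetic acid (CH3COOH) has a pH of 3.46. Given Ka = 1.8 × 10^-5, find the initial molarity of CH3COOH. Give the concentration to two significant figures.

C₀ = 7.0 × 10^-3 M

[H+] = 10^(-3.46) = 3.47 × 10^-4 M = x
Ka = x²/(C₀ − x) ⇒ C₀ = x + x²/Ka
C₀ = 3.47 × 10^-4 + (3.47 × 10^-4)²/(1.8 × 10^-5) = 7.04 × 10^-3 M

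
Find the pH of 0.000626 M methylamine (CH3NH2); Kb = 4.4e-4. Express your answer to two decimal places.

pH = 10.54

CH3NH2 + H2O ⇌ CH3NH3+ + OH-
From the ICE table, Kb = x²/(0.000626 − x) = 4.4 × 10^-4.
x is not negligible relative to C₀; solve x² + 0.00044·x − 2.75e-07 = 0.
x = [−0.00044 + √(0.00044² + 1.1e-06)]/2 = 3.49 × 10^-4 M
pOH = 3.46, so pH = 14.00 − pOH = 10.54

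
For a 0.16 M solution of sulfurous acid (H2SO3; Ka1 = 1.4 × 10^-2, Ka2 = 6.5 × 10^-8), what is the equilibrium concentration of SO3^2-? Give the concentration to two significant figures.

First ionization gives [H+] ≈ [HSO3-] = 4.08 × 10^-2 M.
Second step: Ka2 = [H+][SO3^2-]/[HSO3-] ≈ [SO3^2-] (since [H+] ≈ [HSO3-]).
So [SO3^2-] ≈ Ka2.

6.5 × 10^-8 M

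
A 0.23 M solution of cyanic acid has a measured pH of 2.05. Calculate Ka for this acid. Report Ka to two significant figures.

[H+] = 10^(-2.05) = 8.91 × 10^-3 M
At equilibrium [HA] = 0.23 − 8.91 × 10^-3 = 2.21 × 10^-1 M
Ka = [H+][A-]/[HA] = (8.91 × 10^-3)² / 2.21 × 10^-1 = 3.6 × 10^-4

Ka = 3.6 × 10^-4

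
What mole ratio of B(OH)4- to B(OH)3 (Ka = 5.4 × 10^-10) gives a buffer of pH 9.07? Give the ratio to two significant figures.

pKa = -log(5.4 × 10^-10) = 9.268
pH = pKa + log(r) ⇒ log(r) = 9.07 − 9.268 = -0.198
r = [B(OH)4-]/[B(OH)3] = 10^(-0.198) = 0.634

ratio = 0.63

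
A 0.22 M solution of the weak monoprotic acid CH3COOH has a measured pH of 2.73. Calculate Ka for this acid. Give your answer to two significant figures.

[H+] = 10^(-2.73) = 1.86 × 10^-3 M
At equilibrium [HA] = 0.22 − 1.86 × 10^-3 = 2.18 × 10^-1 M
Ka = [H+][A-]/[HA] = (1.86 × 10^-3)² / 2.18 × 10^-1 = 1.6 × 10^-5

Ka = 1.6 × 10^-5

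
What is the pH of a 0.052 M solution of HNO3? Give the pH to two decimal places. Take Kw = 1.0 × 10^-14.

pH = 1.28

HNO3 is a strong acid and dissociates completely, so [H+] = 0.052 M.
pH = -log(0.052) = 1.28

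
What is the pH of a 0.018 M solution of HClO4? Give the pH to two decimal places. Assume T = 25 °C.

HClO4 is a strong acid and dissociates completely, so [H+] = 0.018 M.
pH = -log(0.018) = 1.74

pH = 1.74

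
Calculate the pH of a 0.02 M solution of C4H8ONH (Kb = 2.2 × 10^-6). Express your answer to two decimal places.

C4H8ONH + H2O ⇌ C4H8ONH2+ + OH-
From the ICE table, Kb = [OH-]²/(0.02 − [OH-]) = 2.2 × 10^-6.
Since Kb ≪ C₀, [OH-] ≈ √(Kb·C₀) = 2.10 × 10^-4 M.
pOH = 3.68, so pH = 14.00 − pOH = 10.32

pH = 10.32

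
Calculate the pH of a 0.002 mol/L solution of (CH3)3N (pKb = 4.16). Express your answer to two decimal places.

(CH3)3N + H2O ⇌ (CH3)3NH+ + OH-
Kb = 10^(−4.16) = 6.92 × 10^-5
From the ICE table, Kb = [OH-]²/(0.002 − [OH-]) = 6.92 × 10^-5.
Here C₀/Kb ≈ 28.9, so the small-[OH-] approximation fails. Use the quadratic:
[OH-] = [−6.92e-05 + √(6.92e-05² + 5.54e-07)]/2 = 3.39 × 10^-4 M
pOH = 3.47, so pH = 14.00 − pOH = 10.53

pH = 10.53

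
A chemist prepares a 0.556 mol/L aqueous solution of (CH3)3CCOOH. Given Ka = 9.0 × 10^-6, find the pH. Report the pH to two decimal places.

pH = 2.65

(CH3)3CCOOH ⇌ (CH3)3CCOO- + H+
Ka = [H+]²/(0.556 − [H+]) = 9.0 × 10^-6
Since Ka ≪ C₀, [H+] ≈ √(Ka·C₀) = 2.24 × 10^-3 M.
pH = −log[H+] = −log(2.24 × 10^-3) = 2.65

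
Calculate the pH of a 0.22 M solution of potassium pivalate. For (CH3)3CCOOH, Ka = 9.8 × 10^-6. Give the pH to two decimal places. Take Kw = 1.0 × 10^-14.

(CH3)3CCOO- is the conjugate base of the weak acid (CH3)3CCOOH.
Kb = Kw/Ka = 1.0×10^-14 / 9.8 × 10^-6 = 1.02 × 10^-9
Let x = [OH-] at equilibrium. Kb = x²/(0.22 − x).
Since Kb ≪ C₀, x ≈ √(Kb·C₀) = 1.50 × 10^-5 M.
(x/C₀ = 0.0068% < 5%, so the approximation holds.)
pOH = 4.82, so pH = 14.00 − pOH = 9.18

pH = 9.18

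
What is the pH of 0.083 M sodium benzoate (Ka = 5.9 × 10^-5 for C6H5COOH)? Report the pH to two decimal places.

pH = 8.57

C6H5COO- is the conjugate base of the weak acid C6H5COOH.
Kb = Kw/Ka = 1.0×10^-14 / 5.9 × 10^-5 = 1.69 × 10^-10
From the ICE table, Kb = x²/(0.083 − x) = 1.69 × 10^-10.
Neglecting x in the denominator: x = √(1.69 × 10^-10 × 0.083) = 3.75 × 10^-6 M
(x/C₀ = 0.0045% < 5%, so the approximation holds.)
pOH = −log(3.75 × 10^-6) = 5.43; pH = 14.00 − 5.43 = 8.57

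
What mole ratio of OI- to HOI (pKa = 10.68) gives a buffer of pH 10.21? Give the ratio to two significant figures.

pH = pKa + log(r) ⇒ log(r) = 10.21 − 10.68 = -0.47
r = [OI-]/[HOI] = 10^(-0.47) = 0.339

ratio = 0.34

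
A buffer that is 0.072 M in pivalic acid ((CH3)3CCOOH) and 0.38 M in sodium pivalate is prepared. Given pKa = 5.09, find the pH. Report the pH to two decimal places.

pH = 5.81

Henderson–Hasselbalch: pH = pKa + log([(CH3)3CCOO-]/[(CH3)3CCOOH]) = 5.09 + log(0.38/0.072)
pH = 5.09 + (+0.722) = 5.81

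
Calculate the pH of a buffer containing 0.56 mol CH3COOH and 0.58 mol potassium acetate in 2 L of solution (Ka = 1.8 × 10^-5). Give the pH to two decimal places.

pH = 4.76

pKa = −log(1.8 × 10^-5) = 4.745
Henderson–Hasselbalch: pH = pKa + log([CH3COO-]/[CH3COOH]) = 4.745 + log(0.58/0.56)
pH = 4.745 + (+0.015) = 4.76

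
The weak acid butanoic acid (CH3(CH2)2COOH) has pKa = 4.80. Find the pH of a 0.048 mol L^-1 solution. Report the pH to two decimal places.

pH = 3.06

CH3(CH2)2COOH ⇌ CH3(CH2)2COO- + H+
Ka = 10^(−4.80) = 1.58 × 10^-5
Ka = x²/(0.048 − x) = 1.58 × 10^-5
Since Ka ≪ C₀, x ≈ √(Ka·C₀) = 8.71 × 10^-4 M.
pH = −log[H+] = −log(8.71 × 10^-4) = 3.06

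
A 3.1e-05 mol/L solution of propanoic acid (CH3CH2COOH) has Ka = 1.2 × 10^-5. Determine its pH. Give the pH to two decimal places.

pH = 4.85

CH3CH2COOH ⇌ CH3CH2COO- + H+
Let x = [H+] at equilibrium. Ka = x²/(3.1e-05 − x).
x is not negligible relative to C₀; solve x² + 1.2e-05·x − 3.72e-10 = 0.
x = [−1.2e-05 + √(1.2e-05² + 1.49e-09)]/2 = 1.42 × 10^-5 M
pH = −log(1.42 × 10^-5) = 4.85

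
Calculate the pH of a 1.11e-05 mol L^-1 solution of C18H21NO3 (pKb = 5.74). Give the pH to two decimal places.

C18H21NO3 + H2O ⇌ C18H22NO3+ + OH-
Kb = 10^(−5.74) = 1.82 × 10^-6
From the ICE table, Kb = [OH-]²/(1.11e-05 − [OH-]) = 1.82 × 10^-6.
Here C₀/Kb ≈ 6.1, so the small-[OH-] approximation fails. Use the quadratic:
[OH-] = (−Kb + √(Kb² + 4·Kb·C₀))/2 = 3.68 × 10^-6 M
pOH = 5.43, so pH = 14.00 − pOH = 8.57

pH = 8.57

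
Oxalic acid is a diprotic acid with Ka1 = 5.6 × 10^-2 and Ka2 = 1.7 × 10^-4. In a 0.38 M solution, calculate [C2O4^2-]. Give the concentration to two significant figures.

1.7 × 10^-4 M

First ionization gives [H+] ≈ [HC2O4-] = 1.21 × 10^-1 M.
Second step: Ka2 = [H+][C2O4^2-]/[HC2O4-] ≈ [C2O4^2-] (since [H+] ≈ [HC2O4-]).
So [C2O4^2-] ≈ Ka2.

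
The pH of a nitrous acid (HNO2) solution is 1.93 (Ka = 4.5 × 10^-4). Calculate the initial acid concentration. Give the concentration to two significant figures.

[H+] = 10^(-1.93) = 1.17 × 10^-2 M = x
Ka = x²/(C₀ − x) ⇒ C₀ = x + x²/Ka
C₀ = 1.17 × 10^-2 + (1.17 × 10^-2)²/(4.5 × 10^-4) = 3.16 × 10^-1 M

C₀ = 3.2 × 10^-1 M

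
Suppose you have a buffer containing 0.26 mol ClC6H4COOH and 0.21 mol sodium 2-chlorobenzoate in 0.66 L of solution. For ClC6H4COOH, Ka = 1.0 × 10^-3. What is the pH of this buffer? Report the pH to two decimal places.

pKa = −log(1.0 × 10^-3) = 3.000
Henderson–Hasselbalch: pH = pKa + log([ClC6H4COO-]/[ClC6H4COOH]) = 3.000 + log(0.21/0.26)
pH = 3.000 + (-0.093) = 2.91

pH = 2.91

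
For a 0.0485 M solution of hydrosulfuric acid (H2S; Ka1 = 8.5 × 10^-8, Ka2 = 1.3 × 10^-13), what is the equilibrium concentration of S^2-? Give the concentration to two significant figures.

1.3 × 10^-13 M

First ionization gives [H+] ≈ [HS-] = 6.42 × 10^-5 M.
Second step: Ka2 = [H+][S^2-]/[HS-] ≈ [S^2-] (since [H+] ≈ [HS-]).
So [S^2-] ≈ Ka2.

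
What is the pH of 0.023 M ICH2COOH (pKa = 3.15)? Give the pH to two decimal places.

ICH2COOH ⇌ ICH2COO- + H+
Ka = 10^(−3.15) = 7.08 × 10^-4
From the ICE table, Ka = [H+]²/(0.023 − [H+]) = 7.08 × 10^-4.
[H+] is not negligible relative to C₀; solve [H+]² + 0.000708·[H+] − 1.63e-05 = 0.
[H+] = [−0.000708 + √(0.000708² + 6.51e-05)]/2 = 3.70 × 10^-3 M
pH = −log[H+] = −log(3.70 × 10^-3) = 2.43

pH = 2.43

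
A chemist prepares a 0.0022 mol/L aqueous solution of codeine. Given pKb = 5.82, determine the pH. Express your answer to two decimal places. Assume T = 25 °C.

pH = 9.76

C18H21NO3 + H2O ⇌ C18H22NO3+ + OH-
Kb = 10^(−5.82) = 1.51 × 10^-6
Let x = [OH-] at equilibrium. Kb = x²/(0.0022 − x).
Neglecting x in the denominator: x = √(1.51 × 10^-6 × 0.0022) = 5.76 × 10^-5 M
Check: 2.6% ionized — well under 5%, approximation valid.
pOH = −log(5.76 × 10^-5) = 4.24; pH = 14.00 − 4.24 = 9.76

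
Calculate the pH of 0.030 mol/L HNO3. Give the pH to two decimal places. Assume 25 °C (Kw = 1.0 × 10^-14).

pH = 1.52

HNO3 is a strong acid and dissociates completely, so [H+] = 0.030 M.
pH = -log(0.03) = 1.52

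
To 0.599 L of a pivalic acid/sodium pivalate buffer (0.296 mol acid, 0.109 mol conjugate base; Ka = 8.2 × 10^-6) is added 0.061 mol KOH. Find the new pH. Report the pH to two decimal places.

OH- converts (CH3)3CCOOH to (CH3)3CCOO-: (CH3)3CCOOH → 0.235 mol, (CH3)3CCOO- → 0.17 mol.
pKa = −log(8.2 × 10^-6) = 5.086
Henderson–Hasselbalch with mole ratio 0.17/0.235: pH = 5.086 + (-0.141)

pH = 4.95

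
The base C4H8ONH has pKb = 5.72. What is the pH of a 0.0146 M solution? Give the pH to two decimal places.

C4H8ONH + H2O ⇌ C4H8ONH2+ + OH-
Kb = 10^(−5.72) = 1.91 × 10^-6
From the ICE table, Kb = [OH-]²/(0.0146 − [OH-]) = 1.91 × 10^-6.
Since Kb ≪ C₀, [OH-] ≈ √(Kb·C₀) = 1.67 × 10^-4 M.
pOH = 3.78, so pH = 14.00 − pOH = 10.22

pH = 10.22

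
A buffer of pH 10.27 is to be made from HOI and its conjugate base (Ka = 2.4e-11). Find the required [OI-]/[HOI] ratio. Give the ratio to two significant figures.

pKa = -log(2.4 × 10^-11) = 10.620
pH = pKa + log(r) ⇒ log(r) = 10.27 − 10.620 = -0.350
r = [OI-]/[HOI] = 10^(-0.350) = 0.447

ratio = 0.45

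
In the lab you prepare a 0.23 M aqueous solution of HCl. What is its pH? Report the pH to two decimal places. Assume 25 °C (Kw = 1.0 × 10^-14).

HCl is a strong acid and dissociates completely, so [H+] = 0.23 M.
pH = -log(0.23) = 0.64

pH = 0.64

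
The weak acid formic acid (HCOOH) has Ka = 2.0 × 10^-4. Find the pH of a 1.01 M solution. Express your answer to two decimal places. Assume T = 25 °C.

HCOOH ⇌ HCOO- + H+
Let x = [H+] at equilibrium. Ka = x²/(1.01 − x).
Assume x ≪ 1.01: x ≈ √(2.0 × 10^-4 × 1.01) = 1.42 × 10^-2 M
(x/C₀ = 1.4% < 5%, so the approximation holds.)
pH = −log(1.42 × 10^-2) = 1.85

pH = 1.85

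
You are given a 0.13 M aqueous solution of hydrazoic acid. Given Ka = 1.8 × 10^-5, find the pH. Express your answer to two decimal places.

pH = 2.82

HN3 ⇌ N3- + H+
From the ICE table, Ka = x²/(0.13 − x) = 1.8 × 10^-5.
Since Ka ≪ C₀, x ≈ √(Ka·C₀) = 1.53 × 10^-3 M.
Check: 1.2% ionized — well under 5%, approximation valid.
pH = −log[H+] = −log(1.53 × 10^-3) = 2.82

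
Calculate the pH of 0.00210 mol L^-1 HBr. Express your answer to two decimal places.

HBr is a strong acid and dissociates completely, so [H+] = 0.00210 M.
pH = -log(0.0021) = 2.68

pH = 2.68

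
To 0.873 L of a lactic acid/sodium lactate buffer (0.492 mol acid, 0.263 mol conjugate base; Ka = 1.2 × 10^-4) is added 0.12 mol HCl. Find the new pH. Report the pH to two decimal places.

pH = 3.29

Added H+ converts CH3CH(OH)COO- to CH3CH(OH)COOH: CH3CH(OH)COOH → 0.612 mol, CH3CH(OH)COO- → 0.143 mol.
pKa = −log(1.2 × 10^-4) = 3.921
pH = pKa + log([A⁻]/[HA]) = 3.921 + log(0.143/0.612) = 3.921 -0.631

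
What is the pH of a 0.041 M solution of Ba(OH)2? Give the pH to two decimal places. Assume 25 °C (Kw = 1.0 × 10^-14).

Ba(OH)2 is a strong base (each formula unit releases 2 OH-); [OH-] = 0.082 M.
pOH = -log(0.082) = 1.09
pH = 14.00 - 1.09 = 12.91

pH = 12.91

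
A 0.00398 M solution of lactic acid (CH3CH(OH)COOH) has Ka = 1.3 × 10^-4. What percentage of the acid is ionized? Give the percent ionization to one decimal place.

CH3CH(OH)COOH ⇌ CH3CH(OH)COO- + H+; let x = [H+] at equilibrium.
Solve x² + 0.00013x − 5.17e-07 = 0 → x = 6.57 × 10^-4 M
Fraction ionized = 6.57 × 10^-4 / 0.00398 = 0.1651 → 16.5%

16.5%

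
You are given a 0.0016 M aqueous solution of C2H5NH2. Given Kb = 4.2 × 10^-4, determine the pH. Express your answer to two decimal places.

pH = 10.80

C2H5NH2 + H2O ⇌ C2H5NH3+ + OH-
Kb = x²/(0.0016 − x) = 4.2 × 10^-4
The 5% rule fails; solving x² + Kb·x − Kb·C₀ = 0 exactly:
x = (−Kb + √(Kb² + 4·Kb·C₀))/2 = 6.36 × 10^-4 M
pOH = 3.20, so pH = 14.00 − pOH = 10.80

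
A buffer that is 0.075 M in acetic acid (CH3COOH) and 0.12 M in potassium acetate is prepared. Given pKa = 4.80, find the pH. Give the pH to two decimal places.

Using pH = pKa + log([base]/[acid]) with [base]/[acid] = 0.12/0.075:
pH = 4.80 + (+0.204) = 5.00

pH = 5.00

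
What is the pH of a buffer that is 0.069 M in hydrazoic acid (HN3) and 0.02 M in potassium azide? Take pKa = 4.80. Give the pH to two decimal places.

Using pH = pKa + log([base]/[acid]) with [base]/[acid] = 0.02/0.069:
pH = 4.80 + (-0.538) = 4.26

pH = 4.26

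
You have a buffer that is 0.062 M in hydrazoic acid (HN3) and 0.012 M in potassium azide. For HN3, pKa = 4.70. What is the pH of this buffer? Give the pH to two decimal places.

pH = pKa + log([A⁻]/[HA]) = 4.70 + log(0.012/0.062)
pH = 4.70 + (-0.713) = 3.99

pH = 3.99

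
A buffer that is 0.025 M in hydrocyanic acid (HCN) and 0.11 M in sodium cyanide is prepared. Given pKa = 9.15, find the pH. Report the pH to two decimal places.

pH = 9.79

Using pH = pKa + log([base]/[acid]) with [base]/[acid] = 0.11/0.025:
pH = 9.15 + (+0.643) = 9.79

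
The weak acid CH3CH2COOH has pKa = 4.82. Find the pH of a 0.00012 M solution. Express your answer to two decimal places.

pH = 4.45

CH3CH2COOH ⇌ CH3CH2COO- + H+
Ka = 10^(−4.82) = 1.51 × 10^-5
From the ICE table, Ka = [H+]²/(0.00012 − [H+]) = 1.51 × 10^-5.
[H+] is not negligible relative to C₀; solve [H+]² + 1.51e-05·[H+] − 1.81e-09 = 0.
[H+] = (−Ka + √(Ka² + 4·Ka·C₀))/2 = 3.57 × 10^-5 M
pH = −log[H+] = −log(3.57 × 10^-5) = 4.45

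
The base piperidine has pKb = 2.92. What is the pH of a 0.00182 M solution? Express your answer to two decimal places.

pH = 11.00

C5H10NH + H2O ⇌ C5H10NH2+ + OH-
Kb = 10^(−2.92) = 1.20 × 10^-3
From the ICE table, Kb = x²/(0.00182 − x) = 1.20 × 10^-3.
x is not negligible relative to C₀; solve x² + 0.0012·x − 2.18e-06 = 0.
x = (−Kb + √(Kb² + 4·Kb·C₀))/2 = 9.95 × 10^-4 M
pOH = 3.00, so pH = 14.00 − pOH = 11.00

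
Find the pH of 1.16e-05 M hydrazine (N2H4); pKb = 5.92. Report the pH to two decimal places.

N2H4 + H2O ⇌ N2H5+ + OH-
Kb = 10^(−5.92) = 1.20 × 10^-6
Kb = x²/(1.16e-05 − x) = 1.20 × 10^-6
Here C₀/Kb ≈ 9.67, so the small-x approximation fails. Use the quadratic:
x = (−Kb + √(Kb² + 4·Kb·C₀))/2 = 3.18 × 10^-6 M
pOH = −log(3.18 × 10^-6) = 5.50; pH = 14.00 − 5.50 = 8.50

pH = 8.50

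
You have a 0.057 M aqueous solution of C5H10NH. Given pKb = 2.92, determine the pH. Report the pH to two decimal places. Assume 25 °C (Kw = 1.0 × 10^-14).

pH = 11.89

C5H10NH + H2O ⇌ C5H10NH2+ + OH-
Kb = 10^(−2.92) = 1.20 × 10^-3
Let x = [OH-] at equilibrium. Kb = x²/(0.057 − x).
Here C₀/Kb ≈ 47.5, so the small-x approximation fails. Use the quadratic:
x = (−Kb + √(Kb² + 4·Kb·C₀))/2 = 7.69 × 10^-3 M
pOH = 2.11, so pH = 14.00 − pOH = 11.89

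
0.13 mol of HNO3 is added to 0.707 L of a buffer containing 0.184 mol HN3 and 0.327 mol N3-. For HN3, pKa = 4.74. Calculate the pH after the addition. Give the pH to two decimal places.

After neutralization: n(HN3) = 0.314 mol, n(N3-) = 0.197 mol.
pH = pKa + log([A⁻]/[HA]) = 4.74 + log(0.197/0.314) = 4.74 -0.202

pH = 4.54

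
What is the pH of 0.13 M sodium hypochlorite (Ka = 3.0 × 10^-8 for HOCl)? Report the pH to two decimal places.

pH = 10.32

OCl- is the conjugate base of the weak acid HOCl.
Kb = Kw/Ka = 1.0×10^-14 / 3.0 × 10^-8 = 3.33 × 10^-7
From the ICE table, Kb = [OH-]²/(0.13 − [OH-]) = 3.33 × 10^-7.
Since Kb ≪ C₀, [OH-] ≈ √(Kb·C₀) = 2.08 × 10^-4 M.
([OH-]/C₀ = 0.16% < 5%, so the approximation holds.)
pOH = −log(2.08 × 10^-4) = 3.68; pH = 14.00 − 3.68 = 10.32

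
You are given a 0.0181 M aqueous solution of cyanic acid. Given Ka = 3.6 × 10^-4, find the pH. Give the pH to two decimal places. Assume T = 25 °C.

HOCN ⇌ OCN- + H+
From the ICE table, Ka = x²/(0.0181 − x) = 3.6 × 10^-4.
x is not negligible relative to C₀; solve x² + 0.00036·x − 6.52e-06 = 0.
x = (−Ka + √(Ka² + 4·Ka·C₀))/2 = 2.38 × 10^-3 M
pH = −log[H+] = −log(2.38 × 10^-3) = 2.62

pH = 2.62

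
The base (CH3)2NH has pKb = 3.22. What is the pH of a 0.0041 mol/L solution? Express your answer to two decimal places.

pH = 11.11

(CH3)2NH + H2O ⇌ (CH3)2NH2+ + OH-
Kb = 10^(−3.22) = 6.03 × 10^-4
From the ICE table, Kb = [OH-]²/(0.0041 − [OH-]) = 6.03 × 10^-4.
The 5% rule fails; solving [OH-]² + Kb·[OH-] − Kb·C₀ = 0 exactly:
[OH-] = [−0.000603 + √(0.000603² + 9.89e-06)]/2 = 1.30 × 10^-3 M
pOH = −log(1.30 × 10^-3) = 2.89; pH = 14.00 − 2.89 = 11.11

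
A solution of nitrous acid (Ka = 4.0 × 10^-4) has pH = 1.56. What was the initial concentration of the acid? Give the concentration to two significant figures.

C₀ = 1.9 M

[H+] = 10^(-1.56) = 2.75 × 10^-2 M = x
Ka = x²/(C₀ − x) ⇒ C₀ = x + x²/Ka
C₀ = 2.75 × 10^-2 + (2.75 × 10^-2)²/(4.0 × 10^-4) = 1.92 M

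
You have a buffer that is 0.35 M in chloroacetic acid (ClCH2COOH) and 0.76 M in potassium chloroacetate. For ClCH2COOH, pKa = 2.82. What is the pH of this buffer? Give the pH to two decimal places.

pH = 3.16

Using pH = pKa + log([base]/[acid]) with [base]/[acid] = 0.76/0.35:
pH = 2.82 + (+0.337) = 3.16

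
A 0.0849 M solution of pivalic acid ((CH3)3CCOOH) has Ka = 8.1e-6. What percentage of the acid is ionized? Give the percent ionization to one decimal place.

1.0%

(CH3)3CCOOH ⇌ (CH3)3CCOO- + H+; let x = [H+] at equilibrium.
x ≈ √(Ka·C₀) = √(8.1 × 10^-6 × 0.0849) = 8.29 × 10^-4 M
% ionization = x/C₀ × 100% = 8.29 × 10^-4/0.0849 × 100% = 1.0%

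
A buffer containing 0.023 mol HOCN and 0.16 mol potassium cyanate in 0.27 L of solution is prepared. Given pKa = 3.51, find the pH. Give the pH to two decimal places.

pH = 4.35

Using pH = pKa + log([base]/[acid]) with [base]/[acid] = 0.16/0.023:
pH = 3.51 + (+0.842) = 4.35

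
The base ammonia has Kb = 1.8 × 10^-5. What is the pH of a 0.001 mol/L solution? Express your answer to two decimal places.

NH3 + H2O ⇌ NH4+ + OH-
Kb = x²/(0.001 − x) = 1.8 × 10^-5
Here C₀/Kb ≈ 55.6, so the small-x approximation fails. Use the quadratic:
x = (−Kb + √(Kb² + 4·Kb·C₀))/2 = 1.25 × 10^-4 M
pOH = 3.90, so pH = 14.00 − pOH = 10.10

pH = 10.10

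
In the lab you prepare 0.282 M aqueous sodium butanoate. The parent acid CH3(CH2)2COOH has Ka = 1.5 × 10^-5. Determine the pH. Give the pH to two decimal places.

pH = 9.14

CH3(CH2)2COO- is the conjugate base of the weak acid CH3(CH2)2COOH.
Kb = Kw/Ka = 1.0×10^-14 / 1.5 × 10^-5 = 6.67 × 10^-10
From the ICE table, Kb = [OH-]²/(0.282 − [OH-]) = 6.67 × 10^-10.
Since Kb ≪ C₀, [OH-] ≈ √(Kb·C₀) = 1.37 × 10^-5 M.
([OH-]/C₀ = 0.0049% < 5%, so the approximation holds.)
pOH = 4.86, so pH = 14.00 − pOH = 9.14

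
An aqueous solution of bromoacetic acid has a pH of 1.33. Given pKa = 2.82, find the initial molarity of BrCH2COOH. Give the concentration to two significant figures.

[H+] = 10^(-1.33) = 4.68 × 10^-2 M = x
Ka = 10^(−2.82) = 1.51 × 10^-3
Ka = x²/(C₀ − x) ⇒ C₀ = x + x²/Ka
C₀ = 4.68 × 10^-2 + (4.68 × 10^-2)²/(1.51 × 10^-3) = 1.50 M

C₀ = 1.5 M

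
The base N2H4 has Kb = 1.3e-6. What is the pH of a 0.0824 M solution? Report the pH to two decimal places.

pH = 10.51

N2H4 + H2O ⇌ N2H5+ + OH-
Let x = [OH-] at equilibrium. Kb = x²/(0.0824 − x).
Assume x ≪ 0.0824: x ≈ √(1.3 × 10^-6 × 0.0824) = 3.27 × 10^-4 M
Check: 0.4% ionized — well under 5%, approximation valid.
pOH = 3.49, so pH = 14.00 − pOH = 10.51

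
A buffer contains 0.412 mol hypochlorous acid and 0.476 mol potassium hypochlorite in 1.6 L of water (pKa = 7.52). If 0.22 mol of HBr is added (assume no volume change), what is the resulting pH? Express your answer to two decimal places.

pH = 7.13

After neutralization: n(HOCl) = 0.632 mol, n(OCl-) = 0.256 mol.
pH = pKa + log(n_OCl-/n_HOCl) = 7.52 + log(0.256/0.632) = 7.52 + (-0.392)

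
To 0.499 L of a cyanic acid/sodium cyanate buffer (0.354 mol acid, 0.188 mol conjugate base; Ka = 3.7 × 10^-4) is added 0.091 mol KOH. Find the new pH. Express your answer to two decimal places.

pH = 3.46

After neutralization: n(HOCN) = 0.263 mol, n(OCN-) = 0.279 mol.
pKa = −log(3.7 × 10^-4) = 3.432
pH = pKa + log([A⁻]/[HA]) = 3.432 + log(0.279/0.263) = 3.432 +0.026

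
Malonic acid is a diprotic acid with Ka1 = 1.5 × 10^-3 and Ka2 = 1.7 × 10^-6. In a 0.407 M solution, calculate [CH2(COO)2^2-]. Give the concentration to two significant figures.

First ionization gives [H+] ≈ [CH2(COOH)COO-] = 2.40 × 10^-2 M.
Second step: Ka2 = [H+][CH2(COO)2^2-]/[CH2(COOH)COO-] ≈ [CH2(COO)2^2-] (since [H+] ≈ [CH2(COOH)COO-]).
So [CH2(COO)2^2-] ≈ Ka2.

1.7 × 10^-6 M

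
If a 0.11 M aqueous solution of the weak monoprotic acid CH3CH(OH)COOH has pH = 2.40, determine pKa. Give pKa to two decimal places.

[H+] = 10^(-2.40) = 3.98 × 10^-3 M
At equilibrium [HA] = 0.11 − 3.98 × 10^-3 = 1.06 × 10^-1 M
Ka = [H+][A-]/[HA] = (3.98 × 10^-3)² / 1.06 × 10^-1 = 1.49 × 10^-4
pKa = -log(1.49 × 10^-4) = 3.83

pKa = 3.83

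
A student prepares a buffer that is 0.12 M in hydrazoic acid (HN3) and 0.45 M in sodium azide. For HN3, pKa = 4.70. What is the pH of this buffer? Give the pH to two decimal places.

Henderson–Hasselbalch: pH = pKa + log([N3-]/[HN3]) = 4.70 + log(0.45/0.12)
pH = 4.70 + (+0.574) = 5.27

pH = 5.27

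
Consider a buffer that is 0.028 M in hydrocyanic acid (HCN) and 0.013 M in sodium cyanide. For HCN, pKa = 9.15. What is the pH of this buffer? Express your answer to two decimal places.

pH = 8.82

pH = pKa + log([A⁻]/[HA]) = 9.15 + log(0.013/0.028)
pH = 9.15 + (-0.333) = 8.82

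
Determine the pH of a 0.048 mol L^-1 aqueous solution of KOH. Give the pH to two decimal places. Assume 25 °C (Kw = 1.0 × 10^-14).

pH = 12.68

KOH is a strong base; [OH-] = 0.048 M.
pOH = -log(0.048) = 1.32
pH = 14.00 - 1.32 = 12.68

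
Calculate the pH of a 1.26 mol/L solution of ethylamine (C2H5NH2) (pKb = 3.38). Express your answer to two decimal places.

pH = 12.36

C2H5NH2 + H2O ⇌ C2H5NH3+ + OH-
Kb = 10^(−3.38) = 4.17 × 10^-4
Kb = [OH-]²/(1.26 − [OH-]) = 4.17 × 10^-4
Neglecting [OH-] in the denominator: [OH-] = √(4.17 × 10^-4 × 1.26) = 2.29 × 10^-2 M
Check: 1.8% ionized — well under 5%, approximation valid.
pOH = −log(2.29 × 10^-2) = 1.64; pH = 14.00 − 1.64 = 12.36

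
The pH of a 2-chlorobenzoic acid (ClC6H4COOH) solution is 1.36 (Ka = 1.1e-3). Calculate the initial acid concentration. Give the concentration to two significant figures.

[H+] = 10^(-1.36) = 4.37 × 10^-2 M = x
Ka = x²/(C₀ − x) ⇒ C₀ = x + x²/Ka
C₀ = 4.37 × 10^-2 + (4.37 × 10^-2)²/(1.1 × 10^-3) = 1.78 M

C₀ = 1.8 M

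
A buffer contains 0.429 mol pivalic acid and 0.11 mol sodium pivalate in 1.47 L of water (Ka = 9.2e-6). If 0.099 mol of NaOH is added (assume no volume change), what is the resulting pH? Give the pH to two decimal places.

pH = 4.84

After neutralization: n((CH3)3CCOOH) = 0.33 mol, n((CH3)3CCOO-) = 0.209 mol.
pKa = −log(9.2 × 10^-6) = 5.036
Henderson–Hasselbalch with mole ratio 0.209/0.33: pH = 5.036 + (-0.198)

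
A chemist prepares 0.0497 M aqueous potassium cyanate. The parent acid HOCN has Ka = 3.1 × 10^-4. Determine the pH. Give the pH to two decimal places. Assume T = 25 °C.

OCN- is the conjugate base of the weak acid HOCN.
Kb = Kw/Ka = 1.0×10^-14 / 3.1 × 10^-4 = 3.23 × 10^-11
Kb = x²/(0.0497 − x) = 3.23 × 10^-11
Since Kb ≪ C₀, x ≈ √(Kb·C₀) = 1.27 × 10^-6 M.
pOH = 5.90, so pH = 14.00 − pOH = 8.10

pH = 8.10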